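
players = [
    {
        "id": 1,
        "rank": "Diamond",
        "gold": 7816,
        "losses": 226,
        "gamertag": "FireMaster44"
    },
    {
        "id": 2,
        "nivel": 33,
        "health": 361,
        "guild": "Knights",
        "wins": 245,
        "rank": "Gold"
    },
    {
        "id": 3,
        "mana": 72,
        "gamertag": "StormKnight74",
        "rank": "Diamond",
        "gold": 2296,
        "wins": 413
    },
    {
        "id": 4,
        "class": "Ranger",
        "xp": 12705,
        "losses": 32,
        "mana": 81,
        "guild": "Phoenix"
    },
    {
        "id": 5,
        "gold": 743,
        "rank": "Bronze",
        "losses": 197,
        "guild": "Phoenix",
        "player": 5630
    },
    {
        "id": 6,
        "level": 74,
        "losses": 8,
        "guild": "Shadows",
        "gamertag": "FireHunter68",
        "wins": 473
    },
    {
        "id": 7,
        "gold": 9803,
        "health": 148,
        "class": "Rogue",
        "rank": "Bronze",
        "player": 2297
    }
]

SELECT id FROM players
[1, 2, 3, 4, 5, 6, 7]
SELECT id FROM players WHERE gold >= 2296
[1, 3, 7]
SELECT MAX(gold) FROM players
9803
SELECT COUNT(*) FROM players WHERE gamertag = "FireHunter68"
1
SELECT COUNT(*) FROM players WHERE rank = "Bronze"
2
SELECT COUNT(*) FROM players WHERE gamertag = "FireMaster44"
1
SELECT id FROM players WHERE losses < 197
[4, 6]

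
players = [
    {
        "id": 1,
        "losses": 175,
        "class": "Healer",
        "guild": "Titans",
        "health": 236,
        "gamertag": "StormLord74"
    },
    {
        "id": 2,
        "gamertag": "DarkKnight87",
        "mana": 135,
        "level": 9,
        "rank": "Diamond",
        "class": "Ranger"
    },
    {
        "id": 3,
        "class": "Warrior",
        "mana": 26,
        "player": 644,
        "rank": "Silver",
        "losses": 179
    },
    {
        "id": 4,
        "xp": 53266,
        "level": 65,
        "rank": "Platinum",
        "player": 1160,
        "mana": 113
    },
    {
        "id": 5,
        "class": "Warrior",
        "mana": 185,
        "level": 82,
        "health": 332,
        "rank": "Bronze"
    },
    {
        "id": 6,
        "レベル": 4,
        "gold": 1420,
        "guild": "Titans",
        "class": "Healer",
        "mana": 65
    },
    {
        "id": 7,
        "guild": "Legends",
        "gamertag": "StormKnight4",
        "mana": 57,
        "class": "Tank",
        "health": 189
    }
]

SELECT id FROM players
[1, 2, 3, 4, 5, 6, 7]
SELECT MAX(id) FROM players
7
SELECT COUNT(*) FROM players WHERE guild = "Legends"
1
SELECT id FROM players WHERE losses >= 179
[3]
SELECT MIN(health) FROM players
189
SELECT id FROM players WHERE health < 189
[]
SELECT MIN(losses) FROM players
175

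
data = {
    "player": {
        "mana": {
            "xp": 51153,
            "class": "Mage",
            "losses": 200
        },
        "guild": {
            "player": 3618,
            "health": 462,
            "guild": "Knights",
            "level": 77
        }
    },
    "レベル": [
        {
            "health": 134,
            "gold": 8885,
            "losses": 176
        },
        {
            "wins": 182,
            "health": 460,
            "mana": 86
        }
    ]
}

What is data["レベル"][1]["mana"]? 86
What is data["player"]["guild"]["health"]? 462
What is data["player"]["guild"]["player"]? 3618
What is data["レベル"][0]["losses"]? 176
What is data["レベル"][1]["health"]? 460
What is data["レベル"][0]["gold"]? 8885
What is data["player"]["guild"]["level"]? 77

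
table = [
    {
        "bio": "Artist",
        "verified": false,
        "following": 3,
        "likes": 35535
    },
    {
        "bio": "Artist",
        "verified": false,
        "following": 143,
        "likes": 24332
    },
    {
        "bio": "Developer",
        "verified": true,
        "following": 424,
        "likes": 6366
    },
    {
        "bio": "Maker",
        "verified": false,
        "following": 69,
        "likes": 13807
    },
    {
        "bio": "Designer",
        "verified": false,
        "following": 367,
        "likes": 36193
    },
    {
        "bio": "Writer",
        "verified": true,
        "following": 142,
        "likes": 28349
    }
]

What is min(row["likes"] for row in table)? 6366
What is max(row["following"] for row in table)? 424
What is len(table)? 6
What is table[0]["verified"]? False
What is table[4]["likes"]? 36193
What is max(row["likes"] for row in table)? 36193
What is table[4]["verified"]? False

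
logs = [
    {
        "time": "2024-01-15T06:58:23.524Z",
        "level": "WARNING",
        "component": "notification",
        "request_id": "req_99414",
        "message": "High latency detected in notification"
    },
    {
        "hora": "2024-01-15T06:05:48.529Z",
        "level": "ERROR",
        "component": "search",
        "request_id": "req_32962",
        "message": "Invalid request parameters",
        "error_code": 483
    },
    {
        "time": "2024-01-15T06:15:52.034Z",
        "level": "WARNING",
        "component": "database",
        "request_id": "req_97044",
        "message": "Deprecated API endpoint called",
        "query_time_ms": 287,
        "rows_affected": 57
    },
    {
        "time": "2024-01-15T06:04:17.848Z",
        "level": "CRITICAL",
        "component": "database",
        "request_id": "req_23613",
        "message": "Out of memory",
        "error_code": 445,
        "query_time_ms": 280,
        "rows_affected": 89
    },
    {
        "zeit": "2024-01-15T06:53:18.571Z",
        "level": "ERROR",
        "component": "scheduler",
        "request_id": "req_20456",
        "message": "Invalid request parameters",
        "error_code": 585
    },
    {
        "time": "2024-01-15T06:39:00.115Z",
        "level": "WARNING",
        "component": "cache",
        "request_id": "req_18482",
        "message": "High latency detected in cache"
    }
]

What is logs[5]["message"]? "High latency detected in cache"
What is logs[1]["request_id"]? "req_32962"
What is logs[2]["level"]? "WARNING"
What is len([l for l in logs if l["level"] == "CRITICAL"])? 1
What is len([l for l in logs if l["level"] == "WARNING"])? 3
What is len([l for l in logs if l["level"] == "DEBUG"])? 0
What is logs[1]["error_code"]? 483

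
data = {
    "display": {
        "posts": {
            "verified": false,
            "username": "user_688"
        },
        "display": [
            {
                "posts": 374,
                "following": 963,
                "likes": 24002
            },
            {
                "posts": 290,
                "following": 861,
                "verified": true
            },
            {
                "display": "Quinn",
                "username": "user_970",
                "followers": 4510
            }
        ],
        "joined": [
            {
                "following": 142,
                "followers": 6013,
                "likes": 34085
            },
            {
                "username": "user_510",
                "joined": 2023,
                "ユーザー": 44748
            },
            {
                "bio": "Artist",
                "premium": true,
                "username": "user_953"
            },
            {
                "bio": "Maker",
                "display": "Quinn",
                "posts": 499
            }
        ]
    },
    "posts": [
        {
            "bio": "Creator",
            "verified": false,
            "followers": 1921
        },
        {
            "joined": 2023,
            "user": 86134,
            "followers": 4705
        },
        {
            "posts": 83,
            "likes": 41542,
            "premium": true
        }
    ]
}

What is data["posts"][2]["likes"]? 41542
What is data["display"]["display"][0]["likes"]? 24002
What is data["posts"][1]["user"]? 86134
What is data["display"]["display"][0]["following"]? 963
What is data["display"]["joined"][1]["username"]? "user_510"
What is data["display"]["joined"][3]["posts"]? 499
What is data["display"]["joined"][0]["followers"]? 6013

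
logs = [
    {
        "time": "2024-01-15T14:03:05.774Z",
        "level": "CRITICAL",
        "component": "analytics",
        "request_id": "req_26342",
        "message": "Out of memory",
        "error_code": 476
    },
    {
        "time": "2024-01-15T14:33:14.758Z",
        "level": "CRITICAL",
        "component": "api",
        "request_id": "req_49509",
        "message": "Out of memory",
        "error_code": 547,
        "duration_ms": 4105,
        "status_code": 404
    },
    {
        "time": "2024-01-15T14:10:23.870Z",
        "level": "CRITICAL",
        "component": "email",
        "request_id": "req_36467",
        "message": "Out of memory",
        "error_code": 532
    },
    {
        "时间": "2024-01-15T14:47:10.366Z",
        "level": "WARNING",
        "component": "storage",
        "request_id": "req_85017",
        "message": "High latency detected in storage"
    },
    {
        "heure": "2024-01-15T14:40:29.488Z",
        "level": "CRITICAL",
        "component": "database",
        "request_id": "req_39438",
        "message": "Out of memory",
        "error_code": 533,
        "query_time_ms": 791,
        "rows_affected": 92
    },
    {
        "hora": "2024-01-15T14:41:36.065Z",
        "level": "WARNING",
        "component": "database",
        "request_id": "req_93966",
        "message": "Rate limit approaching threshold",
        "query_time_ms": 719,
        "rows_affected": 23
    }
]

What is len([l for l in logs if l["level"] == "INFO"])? 0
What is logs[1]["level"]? "CRITICAL"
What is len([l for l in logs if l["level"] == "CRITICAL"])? 4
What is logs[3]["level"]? "WARNING"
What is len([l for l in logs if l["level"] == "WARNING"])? 2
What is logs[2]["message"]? "Out of memory"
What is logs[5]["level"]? "WARNING"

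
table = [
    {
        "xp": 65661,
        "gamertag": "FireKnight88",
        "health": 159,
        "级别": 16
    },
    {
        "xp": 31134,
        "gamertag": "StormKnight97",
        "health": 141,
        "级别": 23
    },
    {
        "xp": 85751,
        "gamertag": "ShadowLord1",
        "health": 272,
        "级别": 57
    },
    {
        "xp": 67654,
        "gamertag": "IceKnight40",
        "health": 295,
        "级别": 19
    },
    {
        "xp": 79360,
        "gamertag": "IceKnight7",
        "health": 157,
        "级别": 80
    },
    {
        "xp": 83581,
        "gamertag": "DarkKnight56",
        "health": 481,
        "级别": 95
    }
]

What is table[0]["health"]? 159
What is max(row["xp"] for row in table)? 85751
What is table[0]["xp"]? 65661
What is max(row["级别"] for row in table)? 95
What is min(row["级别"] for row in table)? 16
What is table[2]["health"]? 272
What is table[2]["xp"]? 85751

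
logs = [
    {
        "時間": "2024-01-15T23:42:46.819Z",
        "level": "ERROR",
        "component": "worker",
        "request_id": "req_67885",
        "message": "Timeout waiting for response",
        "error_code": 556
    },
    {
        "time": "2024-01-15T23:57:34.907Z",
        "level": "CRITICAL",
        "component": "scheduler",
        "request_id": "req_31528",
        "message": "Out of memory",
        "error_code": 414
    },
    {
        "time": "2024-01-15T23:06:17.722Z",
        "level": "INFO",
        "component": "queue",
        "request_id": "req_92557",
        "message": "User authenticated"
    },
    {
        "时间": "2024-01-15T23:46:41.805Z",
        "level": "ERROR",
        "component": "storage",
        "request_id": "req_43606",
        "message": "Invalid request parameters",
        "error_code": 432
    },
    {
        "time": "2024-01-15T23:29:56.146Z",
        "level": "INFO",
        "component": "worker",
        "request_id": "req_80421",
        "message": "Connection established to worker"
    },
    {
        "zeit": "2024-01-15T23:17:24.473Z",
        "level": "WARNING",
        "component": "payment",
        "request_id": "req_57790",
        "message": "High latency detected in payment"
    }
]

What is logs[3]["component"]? "storage"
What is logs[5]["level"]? "WARNING"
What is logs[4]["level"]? "INFO"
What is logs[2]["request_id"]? "req_92557"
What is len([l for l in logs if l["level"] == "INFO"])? 2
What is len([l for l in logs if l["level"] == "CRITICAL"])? 1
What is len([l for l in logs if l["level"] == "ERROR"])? 2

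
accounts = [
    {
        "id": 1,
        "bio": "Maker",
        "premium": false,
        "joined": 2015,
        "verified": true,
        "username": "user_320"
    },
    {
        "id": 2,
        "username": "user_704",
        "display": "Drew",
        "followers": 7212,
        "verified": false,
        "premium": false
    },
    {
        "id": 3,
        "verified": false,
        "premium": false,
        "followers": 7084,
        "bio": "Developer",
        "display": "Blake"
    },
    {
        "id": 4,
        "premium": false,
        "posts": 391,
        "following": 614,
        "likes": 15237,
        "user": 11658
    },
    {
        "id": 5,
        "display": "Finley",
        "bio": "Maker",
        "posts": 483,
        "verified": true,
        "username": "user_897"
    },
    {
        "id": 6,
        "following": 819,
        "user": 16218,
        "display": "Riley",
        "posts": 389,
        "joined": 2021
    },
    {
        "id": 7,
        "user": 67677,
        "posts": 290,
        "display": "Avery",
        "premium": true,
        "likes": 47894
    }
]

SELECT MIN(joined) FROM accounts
2015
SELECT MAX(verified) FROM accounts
True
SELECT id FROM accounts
[1, 2, 3, 4, 5, 6, 7]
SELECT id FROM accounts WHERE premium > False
[7]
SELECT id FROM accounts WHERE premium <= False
[1, 2, 3, 4]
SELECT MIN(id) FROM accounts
1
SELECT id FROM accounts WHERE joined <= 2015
[1]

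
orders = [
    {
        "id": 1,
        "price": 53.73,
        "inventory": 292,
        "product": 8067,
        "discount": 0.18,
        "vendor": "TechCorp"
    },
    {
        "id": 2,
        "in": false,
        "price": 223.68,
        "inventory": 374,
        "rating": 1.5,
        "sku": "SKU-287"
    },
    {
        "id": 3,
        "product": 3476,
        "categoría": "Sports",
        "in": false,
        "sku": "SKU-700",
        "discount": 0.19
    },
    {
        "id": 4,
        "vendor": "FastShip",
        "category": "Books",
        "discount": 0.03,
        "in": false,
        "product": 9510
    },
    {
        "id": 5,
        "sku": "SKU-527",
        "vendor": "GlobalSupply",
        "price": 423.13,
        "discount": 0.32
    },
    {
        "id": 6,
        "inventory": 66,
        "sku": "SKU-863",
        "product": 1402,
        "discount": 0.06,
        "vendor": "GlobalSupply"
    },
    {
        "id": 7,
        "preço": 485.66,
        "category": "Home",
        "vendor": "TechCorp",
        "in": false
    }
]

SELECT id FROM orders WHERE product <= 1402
[6]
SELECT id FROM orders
[1, 2, 3, 4, 5, 6, 7]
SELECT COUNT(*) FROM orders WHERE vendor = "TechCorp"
2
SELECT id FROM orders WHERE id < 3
[1, 2]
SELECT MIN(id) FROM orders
1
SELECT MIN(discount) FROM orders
0.03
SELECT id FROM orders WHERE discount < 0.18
[4, 6]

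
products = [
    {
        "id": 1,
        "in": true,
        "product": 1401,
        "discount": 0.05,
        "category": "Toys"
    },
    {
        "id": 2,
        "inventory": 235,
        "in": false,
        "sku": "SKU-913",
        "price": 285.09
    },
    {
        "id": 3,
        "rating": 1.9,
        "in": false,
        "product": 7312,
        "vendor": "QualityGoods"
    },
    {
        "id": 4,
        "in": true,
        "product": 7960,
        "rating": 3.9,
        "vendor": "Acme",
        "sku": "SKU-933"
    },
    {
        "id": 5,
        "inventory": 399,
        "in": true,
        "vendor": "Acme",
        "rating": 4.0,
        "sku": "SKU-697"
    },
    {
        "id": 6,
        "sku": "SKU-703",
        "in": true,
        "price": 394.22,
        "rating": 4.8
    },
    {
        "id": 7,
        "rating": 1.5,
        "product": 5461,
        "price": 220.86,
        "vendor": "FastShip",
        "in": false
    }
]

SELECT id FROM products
[1, 2, 3, 4, 5, 6, 7]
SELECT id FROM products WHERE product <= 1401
[1]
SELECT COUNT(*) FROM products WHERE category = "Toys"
1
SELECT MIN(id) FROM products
1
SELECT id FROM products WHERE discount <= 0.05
[1]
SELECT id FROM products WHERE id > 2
[3, 4, 5, 6, 7]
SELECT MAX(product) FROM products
7960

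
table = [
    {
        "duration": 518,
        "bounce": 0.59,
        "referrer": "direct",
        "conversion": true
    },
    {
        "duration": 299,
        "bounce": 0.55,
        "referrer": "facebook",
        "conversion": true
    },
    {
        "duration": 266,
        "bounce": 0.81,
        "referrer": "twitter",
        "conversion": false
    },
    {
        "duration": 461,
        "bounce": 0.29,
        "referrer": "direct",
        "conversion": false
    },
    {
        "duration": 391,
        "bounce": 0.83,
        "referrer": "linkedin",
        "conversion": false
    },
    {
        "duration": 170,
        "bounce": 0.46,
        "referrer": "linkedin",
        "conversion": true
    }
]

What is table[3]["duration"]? 461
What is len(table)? 6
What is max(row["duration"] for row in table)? 518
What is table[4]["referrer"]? "linkedin"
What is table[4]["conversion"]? False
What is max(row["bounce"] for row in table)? 0.83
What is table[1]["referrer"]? "facebook"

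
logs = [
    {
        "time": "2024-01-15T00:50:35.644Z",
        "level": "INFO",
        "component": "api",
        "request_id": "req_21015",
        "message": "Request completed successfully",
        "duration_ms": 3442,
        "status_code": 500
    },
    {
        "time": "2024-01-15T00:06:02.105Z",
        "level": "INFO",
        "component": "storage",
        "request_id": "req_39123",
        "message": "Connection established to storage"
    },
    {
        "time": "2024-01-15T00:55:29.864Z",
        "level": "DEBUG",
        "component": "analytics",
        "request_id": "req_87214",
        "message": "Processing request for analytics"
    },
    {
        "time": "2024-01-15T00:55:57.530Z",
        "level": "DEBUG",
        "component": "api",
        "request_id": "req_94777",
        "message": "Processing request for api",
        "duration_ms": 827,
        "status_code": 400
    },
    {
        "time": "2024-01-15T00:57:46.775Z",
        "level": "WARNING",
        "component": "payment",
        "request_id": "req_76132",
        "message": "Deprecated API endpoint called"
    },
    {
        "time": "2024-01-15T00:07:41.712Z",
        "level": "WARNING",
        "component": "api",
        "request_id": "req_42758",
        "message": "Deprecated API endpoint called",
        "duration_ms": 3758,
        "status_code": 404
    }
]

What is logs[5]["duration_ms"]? 3758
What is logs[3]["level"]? "DEBUG"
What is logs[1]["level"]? "INFO"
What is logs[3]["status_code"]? 400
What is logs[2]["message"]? "Processing request for analytics"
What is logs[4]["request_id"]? "req_76132"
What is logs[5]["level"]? "WARNING"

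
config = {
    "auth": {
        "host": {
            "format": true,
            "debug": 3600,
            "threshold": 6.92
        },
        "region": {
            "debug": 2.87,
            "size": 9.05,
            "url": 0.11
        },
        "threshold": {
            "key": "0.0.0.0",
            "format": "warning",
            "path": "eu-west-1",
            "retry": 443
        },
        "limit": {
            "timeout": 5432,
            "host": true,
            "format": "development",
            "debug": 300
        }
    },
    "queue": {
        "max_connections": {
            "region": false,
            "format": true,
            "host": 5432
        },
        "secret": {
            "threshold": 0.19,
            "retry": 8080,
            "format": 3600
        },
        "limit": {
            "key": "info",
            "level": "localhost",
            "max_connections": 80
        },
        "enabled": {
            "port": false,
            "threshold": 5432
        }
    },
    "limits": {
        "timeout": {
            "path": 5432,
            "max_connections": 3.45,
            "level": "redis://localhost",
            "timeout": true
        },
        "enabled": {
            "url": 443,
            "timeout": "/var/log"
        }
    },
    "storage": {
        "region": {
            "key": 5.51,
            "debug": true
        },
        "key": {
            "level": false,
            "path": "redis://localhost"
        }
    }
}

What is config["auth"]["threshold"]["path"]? "eu-west-1"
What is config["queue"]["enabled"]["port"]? False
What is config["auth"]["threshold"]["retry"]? 443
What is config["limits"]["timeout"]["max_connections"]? 3.45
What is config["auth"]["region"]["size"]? 9.05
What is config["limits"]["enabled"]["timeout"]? "/var/log"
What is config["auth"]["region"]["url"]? 0.11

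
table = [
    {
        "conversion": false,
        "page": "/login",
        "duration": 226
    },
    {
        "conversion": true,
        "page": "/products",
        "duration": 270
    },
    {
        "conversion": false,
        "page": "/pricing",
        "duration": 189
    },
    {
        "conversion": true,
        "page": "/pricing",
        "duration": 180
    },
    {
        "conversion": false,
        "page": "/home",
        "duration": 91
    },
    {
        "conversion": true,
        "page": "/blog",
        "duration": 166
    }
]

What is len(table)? 6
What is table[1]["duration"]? 270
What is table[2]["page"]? "/pricing"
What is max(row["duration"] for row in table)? 270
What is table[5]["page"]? "/blog"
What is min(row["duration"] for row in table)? 91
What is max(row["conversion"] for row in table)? True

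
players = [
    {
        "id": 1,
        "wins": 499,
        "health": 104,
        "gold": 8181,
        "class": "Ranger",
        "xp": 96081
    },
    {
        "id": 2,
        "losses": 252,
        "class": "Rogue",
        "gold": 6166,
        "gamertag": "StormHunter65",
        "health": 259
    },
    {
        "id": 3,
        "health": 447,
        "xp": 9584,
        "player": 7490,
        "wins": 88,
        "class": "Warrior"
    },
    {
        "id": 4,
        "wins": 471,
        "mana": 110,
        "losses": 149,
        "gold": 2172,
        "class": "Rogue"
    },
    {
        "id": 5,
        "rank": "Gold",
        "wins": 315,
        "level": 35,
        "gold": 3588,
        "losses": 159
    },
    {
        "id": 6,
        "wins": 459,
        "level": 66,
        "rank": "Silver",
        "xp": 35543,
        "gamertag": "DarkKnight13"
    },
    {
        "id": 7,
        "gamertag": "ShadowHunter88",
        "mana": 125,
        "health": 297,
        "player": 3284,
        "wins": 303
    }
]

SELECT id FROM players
[1, 2, 3, 4, 5, 6, 7]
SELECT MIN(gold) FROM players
2172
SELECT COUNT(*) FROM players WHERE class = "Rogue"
2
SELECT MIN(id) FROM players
1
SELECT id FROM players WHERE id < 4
[1, 2, 3]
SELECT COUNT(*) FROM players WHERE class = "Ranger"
1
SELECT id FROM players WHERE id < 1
[]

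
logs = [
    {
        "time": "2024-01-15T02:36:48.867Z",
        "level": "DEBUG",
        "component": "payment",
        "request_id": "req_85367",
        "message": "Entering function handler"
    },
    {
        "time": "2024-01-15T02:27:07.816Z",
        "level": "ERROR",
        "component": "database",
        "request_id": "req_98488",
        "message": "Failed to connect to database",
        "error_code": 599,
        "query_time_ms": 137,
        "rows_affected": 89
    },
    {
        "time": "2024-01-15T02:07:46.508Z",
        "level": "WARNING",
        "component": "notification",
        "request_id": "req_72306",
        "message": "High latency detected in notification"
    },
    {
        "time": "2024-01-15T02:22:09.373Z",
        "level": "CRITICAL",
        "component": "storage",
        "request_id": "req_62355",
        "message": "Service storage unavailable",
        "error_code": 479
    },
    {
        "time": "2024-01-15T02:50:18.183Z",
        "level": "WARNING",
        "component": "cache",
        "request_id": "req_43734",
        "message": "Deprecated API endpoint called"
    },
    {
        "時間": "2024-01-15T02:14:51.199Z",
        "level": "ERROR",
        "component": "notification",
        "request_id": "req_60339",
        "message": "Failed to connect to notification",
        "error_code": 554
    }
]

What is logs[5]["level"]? "ERROR"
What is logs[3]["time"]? "2024-01-15T02:22:09.373Z"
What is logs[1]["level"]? "ERROR"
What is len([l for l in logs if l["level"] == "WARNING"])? 2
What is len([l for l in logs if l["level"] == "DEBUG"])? 1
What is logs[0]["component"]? "payment"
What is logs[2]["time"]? "2024-01-15T02:07:46.508Z"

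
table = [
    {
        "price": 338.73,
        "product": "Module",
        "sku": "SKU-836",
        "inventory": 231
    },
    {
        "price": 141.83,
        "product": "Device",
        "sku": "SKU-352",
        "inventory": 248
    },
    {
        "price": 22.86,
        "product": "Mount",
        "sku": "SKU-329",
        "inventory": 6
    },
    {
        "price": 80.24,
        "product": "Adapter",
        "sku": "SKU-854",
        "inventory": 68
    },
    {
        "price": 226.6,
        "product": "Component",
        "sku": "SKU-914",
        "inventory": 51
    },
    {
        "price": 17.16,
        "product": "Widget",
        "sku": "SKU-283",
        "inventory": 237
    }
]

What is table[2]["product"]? "Mount"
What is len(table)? 6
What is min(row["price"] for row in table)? 17.16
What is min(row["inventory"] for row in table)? 6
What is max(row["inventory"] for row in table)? 248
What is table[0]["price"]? 338.73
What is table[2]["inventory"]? 6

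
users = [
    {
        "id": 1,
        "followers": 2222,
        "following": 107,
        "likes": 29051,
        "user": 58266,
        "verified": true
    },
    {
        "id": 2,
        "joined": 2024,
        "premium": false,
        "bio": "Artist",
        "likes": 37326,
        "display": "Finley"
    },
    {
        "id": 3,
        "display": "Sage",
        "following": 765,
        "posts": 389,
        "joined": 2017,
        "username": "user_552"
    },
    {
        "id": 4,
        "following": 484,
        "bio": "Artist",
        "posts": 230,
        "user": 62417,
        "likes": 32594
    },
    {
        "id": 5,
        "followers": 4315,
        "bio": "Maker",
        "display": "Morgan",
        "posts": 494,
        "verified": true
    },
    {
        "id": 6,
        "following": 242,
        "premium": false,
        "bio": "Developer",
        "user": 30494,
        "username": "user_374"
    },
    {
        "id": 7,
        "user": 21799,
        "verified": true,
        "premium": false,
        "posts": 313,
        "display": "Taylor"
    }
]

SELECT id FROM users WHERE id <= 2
[1, 2]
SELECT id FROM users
[1, 2, 3, 4, 5, 6, 7]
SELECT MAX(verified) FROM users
True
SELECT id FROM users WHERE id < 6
[1, 2, 3, 4, 5]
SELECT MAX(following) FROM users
765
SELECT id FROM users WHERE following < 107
[]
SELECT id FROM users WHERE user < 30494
[7]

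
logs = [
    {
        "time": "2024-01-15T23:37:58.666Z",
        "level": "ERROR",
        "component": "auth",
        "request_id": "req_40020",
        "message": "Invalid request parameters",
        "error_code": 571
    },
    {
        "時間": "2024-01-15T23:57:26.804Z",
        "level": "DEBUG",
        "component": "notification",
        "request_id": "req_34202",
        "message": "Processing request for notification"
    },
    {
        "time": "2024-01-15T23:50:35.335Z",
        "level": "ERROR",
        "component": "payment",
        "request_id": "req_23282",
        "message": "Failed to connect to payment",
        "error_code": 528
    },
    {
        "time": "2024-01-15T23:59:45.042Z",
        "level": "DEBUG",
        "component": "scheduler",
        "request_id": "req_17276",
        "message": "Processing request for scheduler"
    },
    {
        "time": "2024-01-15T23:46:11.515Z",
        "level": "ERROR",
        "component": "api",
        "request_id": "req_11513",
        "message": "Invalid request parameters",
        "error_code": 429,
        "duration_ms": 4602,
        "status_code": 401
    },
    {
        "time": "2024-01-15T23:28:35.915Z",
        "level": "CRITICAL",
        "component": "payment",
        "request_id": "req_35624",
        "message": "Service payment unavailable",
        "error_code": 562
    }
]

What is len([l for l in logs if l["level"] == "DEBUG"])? 2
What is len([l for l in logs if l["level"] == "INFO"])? 0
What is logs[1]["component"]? "notification"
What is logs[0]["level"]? "ERROR"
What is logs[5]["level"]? "CRITICAL"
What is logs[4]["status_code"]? 401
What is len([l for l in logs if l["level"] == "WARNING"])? 0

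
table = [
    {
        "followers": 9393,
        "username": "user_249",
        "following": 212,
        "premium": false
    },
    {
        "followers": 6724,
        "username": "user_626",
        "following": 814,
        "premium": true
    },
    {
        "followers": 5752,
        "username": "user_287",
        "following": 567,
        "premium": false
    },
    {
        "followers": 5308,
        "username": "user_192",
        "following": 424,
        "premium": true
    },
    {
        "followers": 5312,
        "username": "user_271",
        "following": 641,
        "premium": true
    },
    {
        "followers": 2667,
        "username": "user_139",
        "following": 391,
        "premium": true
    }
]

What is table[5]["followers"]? 2667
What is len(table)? 6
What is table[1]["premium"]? True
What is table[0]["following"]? 212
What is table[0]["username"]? "user_249"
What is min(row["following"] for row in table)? 212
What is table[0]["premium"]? False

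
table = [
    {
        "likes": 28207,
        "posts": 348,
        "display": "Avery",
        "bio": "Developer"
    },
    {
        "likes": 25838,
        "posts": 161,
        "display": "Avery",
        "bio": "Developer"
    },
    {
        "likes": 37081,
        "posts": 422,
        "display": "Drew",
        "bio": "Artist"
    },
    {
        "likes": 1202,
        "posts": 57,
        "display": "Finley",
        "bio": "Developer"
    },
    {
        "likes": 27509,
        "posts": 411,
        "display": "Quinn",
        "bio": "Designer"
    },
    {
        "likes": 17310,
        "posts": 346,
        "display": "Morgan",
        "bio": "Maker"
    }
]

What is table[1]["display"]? "Avery"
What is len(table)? 6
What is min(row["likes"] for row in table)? 1202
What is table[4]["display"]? "Quinn"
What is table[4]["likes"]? 27509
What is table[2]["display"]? "Drew"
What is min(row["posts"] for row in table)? 57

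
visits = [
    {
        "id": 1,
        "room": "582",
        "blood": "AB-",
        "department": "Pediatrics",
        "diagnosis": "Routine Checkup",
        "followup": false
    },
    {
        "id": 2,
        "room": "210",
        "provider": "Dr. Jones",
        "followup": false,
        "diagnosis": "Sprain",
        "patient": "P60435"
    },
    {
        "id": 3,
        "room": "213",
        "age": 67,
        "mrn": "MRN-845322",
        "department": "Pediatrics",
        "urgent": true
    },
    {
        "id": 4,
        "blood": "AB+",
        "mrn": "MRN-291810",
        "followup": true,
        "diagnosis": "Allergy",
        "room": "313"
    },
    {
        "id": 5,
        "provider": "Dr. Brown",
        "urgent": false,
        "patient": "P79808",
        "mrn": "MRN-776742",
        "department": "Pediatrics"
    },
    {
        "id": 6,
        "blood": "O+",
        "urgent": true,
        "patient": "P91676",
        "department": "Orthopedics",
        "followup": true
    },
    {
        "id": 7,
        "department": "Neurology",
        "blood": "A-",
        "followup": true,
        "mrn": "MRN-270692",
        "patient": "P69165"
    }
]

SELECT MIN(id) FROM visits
1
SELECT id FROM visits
[1, 2, 3, 4, 5, 6, 7]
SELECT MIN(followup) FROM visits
False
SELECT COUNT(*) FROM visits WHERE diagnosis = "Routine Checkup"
1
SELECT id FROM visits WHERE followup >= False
[1, 2, 4, 6, 7]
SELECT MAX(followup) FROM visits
True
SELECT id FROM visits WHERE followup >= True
[4, 6, 7]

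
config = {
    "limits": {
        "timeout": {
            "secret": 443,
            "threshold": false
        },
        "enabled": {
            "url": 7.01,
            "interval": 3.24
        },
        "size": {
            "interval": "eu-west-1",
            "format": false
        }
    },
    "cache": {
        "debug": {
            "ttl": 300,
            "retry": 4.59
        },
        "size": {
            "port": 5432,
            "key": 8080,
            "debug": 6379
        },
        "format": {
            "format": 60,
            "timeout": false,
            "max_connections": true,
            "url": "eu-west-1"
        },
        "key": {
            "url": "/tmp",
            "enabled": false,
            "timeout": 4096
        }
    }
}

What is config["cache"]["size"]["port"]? 5432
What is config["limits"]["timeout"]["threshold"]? False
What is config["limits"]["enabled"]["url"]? 7.01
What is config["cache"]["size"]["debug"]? 6379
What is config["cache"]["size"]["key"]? 8080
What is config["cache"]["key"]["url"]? "/tmp"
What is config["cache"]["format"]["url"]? "eu-west-1"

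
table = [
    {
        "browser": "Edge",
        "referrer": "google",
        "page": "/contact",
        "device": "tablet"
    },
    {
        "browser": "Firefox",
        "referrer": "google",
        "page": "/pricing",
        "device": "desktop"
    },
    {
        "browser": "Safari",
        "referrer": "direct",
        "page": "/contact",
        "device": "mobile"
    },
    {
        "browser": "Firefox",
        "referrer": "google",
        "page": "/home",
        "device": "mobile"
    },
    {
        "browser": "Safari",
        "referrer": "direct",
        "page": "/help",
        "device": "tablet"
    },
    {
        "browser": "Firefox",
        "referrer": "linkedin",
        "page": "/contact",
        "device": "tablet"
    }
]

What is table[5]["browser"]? "Firefox"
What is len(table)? 6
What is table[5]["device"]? "tablet"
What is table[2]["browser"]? "Safari"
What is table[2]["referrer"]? "direct"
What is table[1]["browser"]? "Firefox"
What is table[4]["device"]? "tablet"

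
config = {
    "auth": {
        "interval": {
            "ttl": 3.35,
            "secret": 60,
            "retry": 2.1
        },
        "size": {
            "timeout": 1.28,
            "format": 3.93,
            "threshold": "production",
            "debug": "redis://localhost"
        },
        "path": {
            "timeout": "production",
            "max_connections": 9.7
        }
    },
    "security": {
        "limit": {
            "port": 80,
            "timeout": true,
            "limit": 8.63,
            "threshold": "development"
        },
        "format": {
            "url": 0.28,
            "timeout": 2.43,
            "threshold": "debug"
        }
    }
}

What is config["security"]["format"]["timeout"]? 2.43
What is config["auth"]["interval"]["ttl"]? 3.35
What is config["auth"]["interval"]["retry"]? 2.1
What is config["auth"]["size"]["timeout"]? 1.28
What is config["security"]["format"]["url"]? 0.28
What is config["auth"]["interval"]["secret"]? 60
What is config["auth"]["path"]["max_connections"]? 9.7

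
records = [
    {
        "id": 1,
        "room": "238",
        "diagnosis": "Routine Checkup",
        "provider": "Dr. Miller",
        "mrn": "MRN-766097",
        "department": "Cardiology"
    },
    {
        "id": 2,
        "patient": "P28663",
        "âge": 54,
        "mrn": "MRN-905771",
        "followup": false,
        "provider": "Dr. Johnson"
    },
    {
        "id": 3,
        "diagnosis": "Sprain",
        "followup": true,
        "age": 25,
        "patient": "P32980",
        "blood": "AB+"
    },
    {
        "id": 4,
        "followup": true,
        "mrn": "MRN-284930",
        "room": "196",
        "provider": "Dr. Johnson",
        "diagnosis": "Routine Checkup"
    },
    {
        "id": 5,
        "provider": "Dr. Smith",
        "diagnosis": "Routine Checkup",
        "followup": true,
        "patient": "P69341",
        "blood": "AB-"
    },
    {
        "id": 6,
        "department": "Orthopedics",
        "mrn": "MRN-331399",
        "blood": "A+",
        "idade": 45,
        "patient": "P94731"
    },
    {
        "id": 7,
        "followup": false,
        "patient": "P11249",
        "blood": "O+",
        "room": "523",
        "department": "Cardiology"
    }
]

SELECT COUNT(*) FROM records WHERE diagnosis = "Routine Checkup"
3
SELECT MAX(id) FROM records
7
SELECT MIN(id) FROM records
1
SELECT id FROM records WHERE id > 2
[3, 4, 5, 6, 7]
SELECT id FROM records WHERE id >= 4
[4, 5, 6, 7]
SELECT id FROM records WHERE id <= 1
[1]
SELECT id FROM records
[1, 2, 3, 4, 5, 6, 7]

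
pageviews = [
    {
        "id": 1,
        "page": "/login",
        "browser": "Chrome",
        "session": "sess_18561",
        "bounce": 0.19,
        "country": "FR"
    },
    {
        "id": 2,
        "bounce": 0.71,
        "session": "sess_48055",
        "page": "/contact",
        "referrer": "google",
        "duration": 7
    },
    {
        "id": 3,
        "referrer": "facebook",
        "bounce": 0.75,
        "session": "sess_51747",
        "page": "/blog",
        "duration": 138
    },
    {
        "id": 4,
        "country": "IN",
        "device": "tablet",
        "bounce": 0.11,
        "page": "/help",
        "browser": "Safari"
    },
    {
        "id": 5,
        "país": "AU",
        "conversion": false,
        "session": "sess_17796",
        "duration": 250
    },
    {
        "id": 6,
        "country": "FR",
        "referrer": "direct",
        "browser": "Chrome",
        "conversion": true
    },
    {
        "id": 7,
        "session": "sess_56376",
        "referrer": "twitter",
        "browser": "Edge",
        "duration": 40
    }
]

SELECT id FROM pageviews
[1, 2, 3, 4, 5, 6, 7]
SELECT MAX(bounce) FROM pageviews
0.75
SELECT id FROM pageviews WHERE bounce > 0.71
[3]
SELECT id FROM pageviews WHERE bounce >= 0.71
[2, 3]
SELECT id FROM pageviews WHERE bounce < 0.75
[1, 2, 4]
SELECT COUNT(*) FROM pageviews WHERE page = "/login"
1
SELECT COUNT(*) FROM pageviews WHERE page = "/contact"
1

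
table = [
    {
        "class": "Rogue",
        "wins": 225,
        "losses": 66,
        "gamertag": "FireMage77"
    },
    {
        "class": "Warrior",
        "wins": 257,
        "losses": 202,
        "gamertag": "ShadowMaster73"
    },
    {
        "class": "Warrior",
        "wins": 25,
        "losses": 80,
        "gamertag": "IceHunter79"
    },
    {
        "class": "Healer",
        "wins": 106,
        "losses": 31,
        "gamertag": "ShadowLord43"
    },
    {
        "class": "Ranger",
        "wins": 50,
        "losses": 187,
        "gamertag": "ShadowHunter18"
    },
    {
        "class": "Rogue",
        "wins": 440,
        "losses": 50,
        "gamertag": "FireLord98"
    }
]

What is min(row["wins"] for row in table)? 25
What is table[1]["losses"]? 202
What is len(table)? 6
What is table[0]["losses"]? 66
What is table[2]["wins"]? 25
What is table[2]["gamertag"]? "IceHunter79"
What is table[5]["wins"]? 440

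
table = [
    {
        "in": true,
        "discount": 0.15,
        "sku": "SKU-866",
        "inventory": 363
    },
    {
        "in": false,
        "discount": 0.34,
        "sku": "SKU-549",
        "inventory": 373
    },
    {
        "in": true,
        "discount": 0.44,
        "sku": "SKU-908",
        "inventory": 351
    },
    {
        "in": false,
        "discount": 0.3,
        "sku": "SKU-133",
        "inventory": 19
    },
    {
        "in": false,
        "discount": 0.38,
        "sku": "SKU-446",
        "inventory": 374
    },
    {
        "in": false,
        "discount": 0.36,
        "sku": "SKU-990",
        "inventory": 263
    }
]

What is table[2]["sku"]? "SKU-908"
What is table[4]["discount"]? 0.38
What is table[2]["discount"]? 0.44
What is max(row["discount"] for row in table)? 0.44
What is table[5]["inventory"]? 263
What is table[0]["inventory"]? 363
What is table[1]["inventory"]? 373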